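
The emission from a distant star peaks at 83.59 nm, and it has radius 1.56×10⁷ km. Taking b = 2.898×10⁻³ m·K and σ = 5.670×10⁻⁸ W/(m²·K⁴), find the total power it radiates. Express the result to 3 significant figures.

Wien's law: T = b/λ_max = 2.898×10⁻³/8.359×10⁻⁸ = 34669.2 K.
Surface area A = 4πR² = 4π(1.56×10¹⁰ m)² = 3.05815×10²¹ m².
Then P = σAT⁴ = 5.670×10⁻⁸×3.05815×10²¹×(34669.2)⁴ = 2.51×10³² W.

P ≈ 2.51×10³² W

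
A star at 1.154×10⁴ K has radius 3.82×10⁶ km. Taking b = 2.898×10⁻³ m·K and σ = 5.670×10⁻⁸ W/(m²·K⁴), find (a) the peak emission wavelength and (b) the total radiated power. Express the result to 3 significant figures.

λ_max ≈ 251 nm; P ≈ 1.84×10²⁹ W

(a) λ_max = b/T = 2.898×10⁻³/1.154×10⁴ = 2.511×10⁻⁷ m = 251 nm.
Surface area A = 4πR² = 4π(3.82×10⁹ m)² = 1.83374×10²⁰ m².
(b) P = σAT⁴ = 5.670×10⁻⁸×1.83374×10²⁰×(1.154×10⁴)⁴ = 1.84×10²⁹ W.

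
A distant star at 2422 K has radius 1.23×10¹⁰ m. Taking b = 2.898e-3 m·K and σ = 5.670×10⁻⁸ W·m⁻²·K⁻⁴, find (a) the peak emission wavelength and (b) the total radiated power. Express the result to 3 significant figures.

λ_max ≈ 1.20×10³ nm; P ≈ 3.71×10²⁷ W

(a) λ_max = b/T = 2.898×10⁻³/2422 = 1.197×10⁻⁶ m = 1.20×10³ nm.
Surface area A = 4πR² = 4π(1.23×10¹⁰ m)² = 1.90117×10²¹ m².
(b) P = σAT⁴ = 5.670×10⁻⁸×1.90117×10²¹×(2422)⁴ = 3.71×10²⁷ W.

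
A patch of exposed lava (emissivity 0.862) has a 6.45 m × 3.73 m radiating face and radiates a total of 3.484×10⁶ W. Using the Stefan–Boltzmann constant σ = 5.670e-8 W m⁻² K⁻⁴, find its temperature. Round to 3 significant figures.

Area A = 6.45 × 3.73 = 24.0585 m².
P = εσAT⁴ ⇒ T = (P/(εσA))^(1/4) = (3.484×10⁶/(0.862×5.670×10⁻⁸×24.0585))^(1/4) = 1.31×10³ K.

T ≈ 1.31×10³ K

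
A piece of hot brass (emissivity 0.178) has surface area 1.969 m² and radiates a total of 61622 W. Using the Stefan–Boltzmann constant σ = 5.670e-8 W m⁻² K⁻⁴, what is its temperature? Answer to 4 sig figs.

Area A = 1.969 m².
P = εσAT⁴ ⇒ T = (P/(εσA))^(1/4) = (61622/(0.178×5.670×10⁻⁸×1.969))^(1/4) = 1327 K.

T ≈ 1327 K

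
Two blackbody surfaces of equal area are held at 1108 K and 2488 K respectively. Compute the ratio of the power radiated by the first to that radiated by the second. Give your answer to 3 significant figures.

With equal areas, P₁/P₂ = (T₁/T₂)⁴ = (1108/2488)⁴ = 0.0393.

P₁/P₂ ≈ 0.0393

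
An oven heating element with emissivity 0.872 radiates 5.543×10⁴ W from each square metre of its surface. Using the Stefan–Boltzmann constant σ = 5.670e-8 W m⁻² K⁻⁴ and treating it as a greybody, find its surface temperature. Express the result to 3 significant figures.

I = εσT⁴, so T = (I/εσ)^(1/4) = (5.543×10⁴/(0.872×5.670×10⁻⁸))^(1/4) = 1.03×10³ K.

T ≈ 1.03×10³ K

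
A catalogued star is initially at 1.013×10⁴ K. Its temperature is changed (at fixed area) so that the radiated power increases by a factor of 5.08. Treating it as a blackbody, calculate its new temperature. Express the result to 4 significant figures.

T₂ ≈ 1.521×10⁴ K

P ∝ T⁴, so T₂/T₁ = (P₂/P₁)^(1/4) = (5.08)^(1/4) = 1.50129.
T₂ = 1.013×10⁴ × 1.50129 = 1.521×10⁴ K.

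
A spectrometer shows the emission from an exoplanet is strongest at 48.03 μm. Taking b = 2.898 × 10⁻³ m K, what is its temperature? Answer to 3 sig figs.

Wien's law gives T = b/λ_max = (2.898×10⁻³ m·K)/(4.803×10⁻⁵ m) = 60.3 K.

T ≈ 60.3 K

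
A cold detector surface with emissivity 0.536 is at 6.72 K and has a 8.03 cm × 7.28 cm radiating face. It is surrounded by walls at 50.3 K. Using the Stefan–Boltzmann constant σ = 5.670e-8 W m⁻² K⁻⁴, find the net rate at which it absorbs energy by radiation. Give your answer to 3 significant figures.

Net gain ≈ 1.14×10⁻³ W

Area A = 0.0803 × 0.0728 = 5.84584×10⁻³ m².
Net radiated power P_net = εσA(T⁴ − T₀⁴) = 0.536×5.670×10⁻⁸×5.84584×10⁻³×(6.72⁴ − 50.3⁴).
T⁴ − T₀⁴ = 2039.28 − 6.40136×10⁶ = -6.39932×10⁶ K⁴, so P_net = -1.14×10⁻³ W — negative, meaning a net gain of 1.14×10⁻³ W.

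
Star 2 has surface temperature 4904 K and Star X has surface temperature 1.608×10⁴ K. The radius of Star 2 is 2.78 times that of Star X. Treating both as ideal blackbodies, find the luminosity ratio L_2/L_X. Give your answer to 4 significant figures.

L_2/L_X ≈ 0.06686

L ∝ R²T⁴, so L_2/L_X = (R_2/R_X)²(T_2/T_X)⁴ = (2.78)² × (4904/1.608×10⁴)⁴ = 7.7284 × 8.65083×10⁻³ = 0.06686.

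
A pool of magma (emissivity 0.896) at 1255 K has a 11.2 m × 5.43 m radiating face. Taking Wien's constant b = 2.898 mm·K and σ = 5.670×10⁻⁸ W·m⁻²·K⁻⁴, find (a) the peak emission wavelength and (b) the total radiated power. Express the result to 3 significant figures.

(a) λ_max = b/T = 2.898×10⁻³/1255 = 2.309×10⁻⁶ m = 2.31×10³ nm.
Area A = 11.2 × 5.43 = 60.816 m².
(b) P = εσAT⁴ = 0.896×5.670×10⁻⁸×60.816×(1255)⁴ = 7.66×10⁶ W.

λ_max ≈ 2.31×10³ nm; P ≈ 7.66×10⁶ W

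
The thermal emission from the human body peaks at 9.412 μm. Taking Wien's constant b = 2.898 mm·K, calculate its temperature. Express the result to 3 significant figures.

Wien's law gives T = b/λ_max = (2.898×10⁻³ m·K)/(9.412×10⁻⁶ m) = 308 K.

T ≈ 308 K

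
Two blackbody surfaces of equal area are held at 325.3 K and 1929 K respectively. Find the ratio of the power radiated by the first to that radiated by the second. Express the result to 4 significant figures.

With equal areas, P₁/P₂ = (T₁/T₂)⁴ = (325.3/1929)⁴ = 8.087×10⁻⁴.

P₁/P₂ ≈ 8.087×10⁻⁴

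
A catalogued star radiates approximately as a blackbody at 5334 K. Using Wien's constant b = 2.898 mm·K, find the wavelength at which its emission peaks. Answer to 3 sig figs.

Wien's displacement law: λ_max = b/T = (2.898×10⁻³ m·K)/(5334 K) = 5.433×10⁻⁷ m.
That is 0.543 μm, in the visible range.

λ_max ≈ 0.543 μm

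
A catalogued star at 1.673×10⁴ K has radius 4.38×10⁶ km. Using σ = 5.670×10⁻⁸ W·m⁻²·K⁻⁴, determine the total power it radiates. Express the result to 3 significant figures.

P ≈ 1.07×10³⁰ W

Surface area A = 4πR² = 4π(4.38×10⁹ m)² = 2.41078×10²⁰ m².
P = σAT⁴ = 5.670×10⁻⁸ × 2.41078×10²⁰ × (1.673×10⁴)⁴ = 1.07×10³⁰ W.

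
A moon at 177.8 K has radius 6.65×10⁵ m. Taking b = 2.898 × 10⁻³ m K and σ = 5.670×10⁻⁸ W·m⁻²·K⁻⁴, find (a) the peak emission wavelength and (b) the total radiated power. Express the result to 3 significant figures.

(a) λ_max = b/T = 2.898×10⁻³/177.8 = 1.630×10⁻⁵ m = 16.3 μm.
Surface area A = 4πR² = 4π(6.65×10⁵ m)² = 5.55716×10¹² m².
(b) P = σAT⁴ = 5.670×10⁻⁸×5.55716×10¹²×(177.8)⁴ = 3.15×10¹⁴ W.

λ_max ≈ 16.3 μm; P ≈ 3.15×10¹⁴ W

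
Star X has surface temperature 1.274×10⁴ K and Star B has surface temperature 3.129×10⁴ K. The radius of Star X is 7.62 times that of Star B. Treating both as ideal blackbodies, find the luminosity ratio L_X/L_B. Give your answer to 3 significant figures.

L_X/L_B ≈ 1.60

L ∝ R²T⁴, so L_X/L_B = (R_X/R_B)²(T_X/T_B)⁴ = (7.62)² × (1.274×10⁴/3.129×10⁴)⁴ = 58.0644 × 0.0274825 = 1.60.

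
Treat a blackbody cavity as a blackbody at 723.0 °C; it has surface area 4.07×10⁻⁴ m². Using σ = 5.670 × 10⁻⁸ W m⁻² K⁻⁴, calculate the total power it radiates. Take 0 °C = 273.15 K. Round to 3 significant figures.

P ≈ 22.7 W

T = 723.0 °C + 273.15 = 996.15 K.
Area A = 4.07×10⁻⁴ m².
P = σAT⁴ = 5.670×10⁻⁸ × 4.07×10⁻⁴ × (996.15)⁴ = 22.7 W.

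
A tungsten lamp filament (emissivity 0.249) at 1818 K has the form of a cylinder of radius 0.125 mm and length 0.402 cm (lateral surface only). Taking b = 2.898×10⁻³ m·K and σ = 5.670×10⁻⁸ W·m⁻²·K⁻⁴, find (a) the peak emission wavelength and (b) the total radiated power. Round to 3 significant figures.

(a) λ_max = b/T = 2.898×10⁻³/1818 = 1.594×10⁻⁶ m = 1.59×10³ nm.
Lateral area A = 2πrL = 2π×1.25×10⁻⁴×4.02×10⁻³ = 3.15730×10⁻⁶ m².
(b) P = εσAT⁴ = 0.249×5.670×10⁻⁸×3.15730×10⁻⁶×(1818)⁴ = 0.487 W.

λ_max ≈ 1.59×10³ nm; P ≈ 0.487 W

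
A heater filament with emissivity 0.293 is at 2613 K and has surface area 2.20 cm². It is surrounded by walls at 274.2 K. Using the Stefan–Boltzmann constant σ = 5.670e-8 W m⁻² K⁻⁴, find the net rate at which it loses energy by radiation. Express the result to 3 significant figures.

Area A = 2.20 cm² = 2.20×10⁻⁴ m².
Net radiated power P_net = εσA(T⁴ − T₀⁴) = 0.293×5.670×10⁻⁸×2.20×10⁻⁴×(2613⁴ − 274.2⁴).
T⁴ − T₀⁴ = 4.66184×10¹³ − 5.65288×10⁹ = 4.66127×10¹³ K⁴, so P_net = 170 W.

Net loss ≈ 170 W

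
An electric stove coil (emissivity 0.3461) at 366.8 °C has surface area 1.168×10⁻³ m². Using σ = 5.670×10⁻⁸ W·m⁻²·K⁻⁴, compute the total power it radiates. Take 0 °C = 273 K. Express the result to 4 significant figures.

T = 366.8 °C + 273 = 639.8 K.
Area A = 1.168×10⁻³ m².
P = εσAT⁴ = 0.3461 × 5.670×10⁻⁸ × 1.168×10⁻³ × (639.8)⁴ = 3.841 W.

P ≈ 3.841 W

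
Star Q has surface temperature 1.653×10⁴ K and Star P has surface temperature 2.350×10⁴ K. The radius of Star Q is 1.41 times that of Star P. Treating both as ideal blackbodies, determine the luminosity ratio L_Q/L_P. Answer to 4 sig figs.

L_Q/L_P ≈ 0.4867

L ∝ R²T⁴, so L_Q/L_P = (R_Q/R_P)²(T_Q/T_P)⁴ = (1.41)² × (1.653×10⁴/2.350×10⁴)⁴ = 1.9881 × 0.244805 = 0.4867.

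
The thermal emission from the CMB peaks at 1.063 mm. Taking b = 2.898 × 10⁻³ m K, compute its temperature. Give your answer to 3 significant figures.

T ≈ 2.73 K

Wien's law gives T = b/λ_max = (2.898×10⁻³ m·K)/(1.063×10⁻³ m) = 2.73 K.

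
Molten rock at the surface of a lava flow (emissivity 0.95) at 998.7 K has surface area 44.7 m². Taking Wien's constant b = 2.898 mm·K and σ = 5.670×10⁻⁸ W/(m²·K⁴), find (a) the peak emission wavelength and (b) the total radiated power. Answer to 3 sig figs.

(a) λ_max = b/T = 2.898×10⁻³/998.7 = 2.902×10⁻⁶ m = 2.90 μm.
Area A = 44.7 m².
(b) P = εσAT⁴ = 0.95×5.670×10⁻⁸×44.7×(998.7)⁴ = 2.40×10⁶ W.

λ_max ≈ 2.90 μm; P ≈ 2.40×10⁶ W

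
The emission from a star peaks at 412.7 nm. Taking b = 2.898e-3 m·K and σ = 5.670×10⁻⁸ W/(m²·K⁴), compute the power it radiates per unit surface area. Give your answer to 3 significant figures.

Wien's law: T = b/λ_max = 2.898×10⁻³/4.127×10⁻⁷ = 7022.05 K.
Then I = σT⁴ = 5.670×10⁻⁸×(7022.05)⁴ = 1.38×10⁸ W/m².

I ≈ 1.38×10⁸ W/m²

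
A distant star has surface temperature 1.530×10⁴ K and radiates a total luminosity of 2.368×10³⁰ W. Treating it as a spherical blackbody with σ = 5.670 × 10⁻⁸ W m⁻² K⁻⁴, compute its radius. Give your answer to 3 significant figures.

R ≈ 7.79×10⁹ m

L = 4πR²σT⁴ ⇒ R = √(L/(4πσT⁴)).
σT⁴ = 3.10705×10⁹ W/m², so R = √(2.368×10³⁰/(4π×3.10705×10⁹)) = 7.79×10⁹ m.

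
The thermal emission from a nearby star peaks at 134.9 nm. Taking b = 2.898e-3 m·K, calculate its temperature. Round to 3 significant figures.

Wien's law gives T = b/λ_max = (2.898×10⁻³ m·K)/(1.349×10⁻⁷ m) = 2.15×10⁴ K.

T ≈ 2.15×10⁴ K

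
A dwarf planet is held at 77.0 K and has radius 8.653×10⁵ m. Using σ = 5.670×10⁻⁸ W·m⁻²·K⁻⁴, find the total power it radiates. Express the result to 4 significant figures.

Surface area A = 4πR² = 4π(8.653×10⁵ m)² = 9.40900×10¹² m².
P = σAT⁴ = 5.670×10⁻⁸ × 9.40900×10¹² × (77.0)⁴ = 1.875×10¹³ W.

P ≈ 1.875×10¹³ W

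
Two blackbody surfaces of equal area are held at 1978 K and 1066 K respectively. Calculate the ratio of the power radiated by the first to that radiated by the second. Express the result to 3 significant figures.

P₁/P₂ ≈ 11.9

With equal areas, P₁/P₂ = (T₁/T₂)⁴ = (1978/1066)⁴ = 11.9.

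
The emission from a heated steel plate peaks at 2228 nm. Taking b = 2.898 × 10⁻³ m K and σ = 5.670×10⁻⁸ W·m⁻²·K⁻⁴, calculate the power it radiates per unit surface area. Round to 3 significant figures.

I ≈ 1.62×10⁵ W/m²

Wien's law: T = b/λ_max = 2.898×10⁻³/2.228×10⁻⁶ = 1300.72 K.
Then I = σT⁴ = 5.670×10⁻⁸×(1300.72)⁴ = 1.62×10⁵ W/m².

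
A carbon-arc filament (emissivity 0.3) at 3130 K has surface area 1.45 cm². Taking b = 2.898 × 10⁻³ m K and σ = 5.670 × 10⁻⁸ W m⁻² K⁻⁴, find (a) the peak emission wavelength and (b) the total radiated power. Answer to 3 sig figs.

(a) λ_max = b/T = 2.898×10⁻³/3130 = 9.259×10⁻⁷ m = 926 nm.
Area A = 1.45 cm² = 1.45×10⁻⁴ m².
(b) P = εσAT⁴ = 0.3×5.670×10⁻⁸×1.45×10⁻⁴×(3130)⁴ = 237 W.

λ_max ≈ 926 nm; P ≈ 237 W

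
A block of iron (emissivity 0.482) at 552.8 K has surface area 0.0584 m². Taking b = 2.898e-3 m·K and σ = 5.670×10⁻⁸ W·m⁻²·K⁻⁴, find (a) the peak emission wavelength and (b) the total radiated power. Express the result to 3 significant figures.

λ_max ≈ 5.24 μm; P ≈ 149 W

(a) λ_max = b/T = 2.898×10⁻³/552.8 = 5.242×10⁻⁶ m = 5.24 μm.
Area A = 0.0584 m².
(b) P = εσAT⁴ = 0.482×5.670×10⁻⁸×0.0584×(552.8)⁴ = 149 W.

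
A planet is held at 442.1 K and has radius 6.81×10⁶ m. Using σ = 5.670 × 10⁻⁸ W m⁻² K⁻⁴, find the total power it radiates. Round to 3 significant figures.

Surface area A = 4πR² = 4π(6.81×10⁶ m)² = 5.82779×10¹⁴ m².
P = σAT⁴ = 5.670×10⁻⁸ × 5.82779×10¹⁴ × (442.1)⁴ = 1.26×10¹⁸ W.

P ≈ 1.26×10¹⁸ W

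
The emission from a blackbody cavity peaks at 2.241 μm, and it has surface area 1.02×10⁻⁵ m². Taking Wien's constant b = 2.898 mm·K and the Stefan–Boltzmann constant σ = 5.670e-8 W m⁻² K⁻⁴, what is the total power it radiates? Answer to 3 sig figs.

P ≈ 1.62 W

Wien's law: T = b/λ_max = 2.898×10⁻³/2.241×10⁻⁶ = 1293.17 K.
Area A = 1.02×10⁻⁵ m².
Then P = σAT⁴ = 5.670×10⁻⁸×1.02×10⁻⁵×(1293.17)⁴ = 1.62 W.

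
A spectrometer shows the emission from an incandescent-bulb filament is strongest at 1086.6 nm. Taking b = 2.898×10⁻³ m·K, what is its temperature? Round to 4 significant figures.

Wien's law gives T = b/λ_max = (2.898×10⁻³ m·K)/(1.0866×10⁻⁶ m) = 2667 K.

T ≈ 2667 K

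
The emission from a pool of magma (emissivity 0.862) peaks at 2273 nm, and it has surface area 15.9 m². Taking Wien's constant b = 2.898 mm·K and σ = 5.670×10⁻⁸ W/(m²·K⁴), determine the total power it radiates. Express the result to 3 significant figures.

P ≈ 2.05×10⁶ W

Wien's law: T = b/λ_max = 2.898×10⁻³/2.273×10⁻⁶ = 1274.97 K.
Area A = 15.9 m².
Then P = εσAT⁴ = 0.862×5.670×10⁻⁸×15.9×(1274.97)⁴ = 2.05×10⁶ W.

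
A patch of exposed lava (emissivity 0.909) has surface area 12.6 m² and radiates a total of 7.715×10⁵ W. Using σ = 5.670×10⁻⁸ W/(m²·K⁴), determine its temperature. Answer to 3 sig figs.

T ≈ 1.04×10³ K

Area A = 12.6 m².
P = εσAT⁴ ⇒ T = (P/(εσA))^(1/4) = (7.715×10⁵/(0.909×5.670×10⁻⁸×12.6))^(1/4) = 1.04×10³ K.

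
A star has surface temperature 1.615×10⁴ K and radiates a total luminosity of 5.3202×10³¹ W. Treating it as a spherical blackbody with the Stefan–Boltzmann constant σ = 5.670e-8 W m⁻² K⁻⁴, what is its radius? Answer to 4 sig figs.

L = 4πR²σT⁴ ⇒ R = √(L/(4πσT⁴)).
σT⁴ = 3.85721×10⁹ W/m², so R = √(5.3202×10³¹/(4π×3.85721×10⁹)) = 3.313×10¹⁰ m.

R ≈ 3.313×10¹⁰ m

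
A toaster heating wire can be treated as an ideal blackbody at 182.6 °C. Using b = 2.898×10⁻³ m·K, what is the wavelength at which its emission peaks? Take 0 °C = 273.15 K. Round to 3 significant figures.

T = 182.6 °C + 273.15 = 455.75 K.
Wien's displacement law: λ_max = b/T = (2.898×10⁻³ m·K)/(455.75 K) = 6.359×10⁻⁶ m.
That is 6.36 μm, in the infrared range.

λ_max ≈ 6.36 μm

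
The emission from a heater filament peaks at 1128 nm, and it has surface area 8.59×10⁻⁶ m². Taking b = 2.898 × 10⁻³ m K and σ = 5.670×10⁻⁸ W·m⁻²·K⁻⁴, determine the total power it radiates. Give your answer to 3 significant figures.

P ≈ 21.2 W

Wien's law: T = b/λ_max = 2.898×10⁻³/1.128×10⁻⁶ = 2569.15 K.
Area A = 8.59×10⁻⁶ m².
Then P = σAT⁴ = 5.670×10⁻⁸×8.59×10⁻⁶×(2569.15)⁴ = 21.2 W.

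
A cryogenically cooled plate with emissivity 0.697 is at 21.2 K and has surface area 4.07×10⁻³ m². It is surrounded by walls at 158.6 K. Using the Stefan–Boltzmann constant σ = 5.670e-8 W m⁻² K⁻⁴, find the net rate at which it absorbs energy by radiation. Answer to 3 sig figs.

Area A = 4.07×10⁻³ m².
Net radiated power P_net = εσA(T⁴ − T₀⁴) = 0.697×5.670×10⁻⁸×4.07×10⁻³×(21.2⁴ − 158.6⁴).
T⁴ − T₀⁴ = 2.01996×10⁵ − 6.32722×10⁸ = -6.32520×10⁸ K⁴, so P_net = -0.102 W — negative, meaning a net gain of 0.102 W.

Net gain ≈ 0.102 W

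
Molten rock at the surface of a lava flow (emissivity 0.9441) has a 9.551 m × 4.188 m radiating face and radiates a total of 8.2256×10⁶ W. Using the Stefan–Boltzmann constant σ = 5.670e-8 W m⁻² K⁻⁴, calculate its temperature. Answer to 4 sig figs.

T ≈ 1400 K

Area A = 9.551 × 4.188 = 39.9996 m².
P = εσAT⁴ ⇒ T = (P/(εσA))^(1/4) = (8.2256×10⁶/(0.9441×5.670×10⁻⁸×39.9996))^(1/4) = 1400 K.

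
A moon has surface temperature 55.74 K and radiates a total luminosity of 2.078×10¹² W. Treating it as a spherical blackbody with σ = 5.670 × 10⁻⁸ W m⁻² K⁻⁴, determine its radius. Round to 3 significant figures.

L = 4πR²σT⁴ ⇒ R = √(L/(4πσT⁴)).
σT⁴ = 0.547332 W/m², so R = √(2.078×10¹²/(4π×0.547332)) = 5.50×10⁵ m.

R ≈ 5.50×10⁵ m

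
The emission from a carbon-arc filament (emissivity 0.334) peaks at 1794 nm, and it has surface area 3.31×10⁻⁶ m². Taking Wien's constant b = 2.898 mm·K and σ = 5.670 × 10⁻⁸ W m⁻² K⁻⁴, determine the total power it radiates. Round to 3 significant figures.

P ≈ 0.427 W

Wien's law: T = b/λ_max = 2.898×10⁻³/1.794×10⁻⁶ = 1615.38 K.
Area A = 3.31×10⁻⁶ m².
Then P = εσAT⁴ = 0.334×5.670×10⁻⁸×3.31×10⁻⁶×(1615.38)⁴ = 0.427 W.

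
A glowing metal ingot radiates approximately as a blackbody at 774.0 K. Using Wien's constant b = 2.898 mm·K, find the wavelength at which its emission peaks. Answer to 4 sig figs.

λ_max ≈ 3.744 μm

Wien's displacement law: λ_max = b/T = (2.898×10⁻³ m·K)/(774.0 K) = 3.7442×10⁻⁶ m.
That is 3.744 μm, in the infrared range.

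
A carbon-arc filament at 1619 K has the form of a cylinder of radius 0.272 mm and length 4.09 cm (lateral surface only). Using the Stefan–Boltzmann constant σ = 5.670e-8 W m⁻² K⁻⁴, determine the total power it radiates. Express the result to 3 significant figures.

Lateral area A = 2πrL = 2π×2.72×10⁻⁴×0.0409 = 6.98992×10⁻⁵ m².
P = σAT⁴ = 5.670×10⁻⁸ × 6.98992×10⁻⁵ × (1619)⁴ = 27.2 W.

P ≈ 27.2 W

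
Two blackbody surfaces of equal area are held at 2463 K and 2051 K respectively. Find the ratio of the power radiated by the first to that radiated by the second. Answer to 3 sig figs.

P₁/P₂ ≈ 2.08

With equal areas, P₁/P₂ = (T₁/T₂)⁴ = (2463/2051)⁴ = 2.08.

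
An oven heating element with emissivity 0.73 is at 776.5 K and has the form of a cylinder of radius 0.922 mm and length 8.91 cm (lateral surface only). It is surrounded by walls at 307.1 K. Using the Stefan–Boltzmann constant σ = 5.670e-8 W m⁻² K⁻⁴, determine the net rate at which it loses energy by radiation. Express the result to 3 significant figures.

Lateral area A = 2πrL = 2π×9.22×10⁻⁴×0.0891 = 5.16165×10⁻⁴ m².
Net radiated power P_net = εσA(T⁴ − T₀⁴) = 0.73×5.670×10⁻⁸×5.16165×10⁻⁴×(776.5⁴ − 307.1⁴).
T⁴ − T₀⁴ = 3.63551×10¹¹ − 8.89445×10⁹ = 3.54657×10¹¹ K⁴, so P_net = 7.58 W.

Net loss ≈ 7.58 W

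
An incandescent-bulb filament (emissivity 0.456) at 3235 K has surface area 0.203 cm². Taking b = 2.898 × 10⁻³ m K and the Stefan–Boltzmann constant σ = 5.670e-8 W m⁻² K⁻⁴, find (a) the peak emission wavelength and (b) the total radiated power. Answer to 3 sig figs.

λ_max ≈ 0.896 μm; P ≈ 57.5 W

(a) λ_max = b/T = 2.898×10⁻³/3235 = 8.958×10⁻⁷ m = 0.896 μm.
Area A = 0.203 cm² = 2.03×10⁻⁵ m².
(b) P = εσAT⁴ = 0.456×5.670×10⁻⁸×2.03×10⁻⁵×(3235)⁴ = 57.5 W.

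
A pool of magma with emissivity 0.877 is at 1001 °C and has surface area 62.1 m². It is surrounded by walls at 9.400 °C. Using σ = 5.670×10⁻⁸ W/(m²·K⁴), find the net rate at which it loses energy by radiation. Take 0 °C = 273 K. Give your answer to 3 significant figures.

T = 1001 °C + 273 = 1274 K.
Surroundings: T = 9.400 °C + 273 = 282.400 K.
Area A = 62.1 m².
Net radiated power P_net = εσA(T⁴ − T₀⁴) = 0.877×5.670×10⁻⁸×62.1×(1274⁴ − 282.400⁴).
T⁴ − T₀⁴ = 2.63438×10¹² − 6.36002×10⁹ = 2.62802×10¹² K⁴, so P_net = 8.12×10⁶ W.

Net loss ≈ 8.12×10⁶ W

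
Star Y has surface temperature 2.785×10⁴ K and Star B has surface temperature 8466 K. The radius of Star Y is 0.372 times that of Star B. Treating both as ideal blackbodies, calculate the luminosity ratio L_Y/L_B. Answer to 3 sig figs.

L ∝ R²T⁴, so L_Y/L_B = (R_Y/R_B)²(T_Y/T_B)⁴ = (0.372)² × (2.785×10⁴/8466)⁴ = 0.138384 × 117.108 = 16.2.

L_Y/L_B ≈ 16.2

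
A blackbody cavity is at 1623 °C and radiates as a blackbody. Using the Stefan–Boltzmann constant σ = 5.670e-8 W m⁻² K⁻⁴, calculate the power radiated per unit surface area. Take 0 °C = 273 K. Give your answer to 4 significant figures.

I ≈ 7.327×10⁵ W/m²

T = 1623 °C + 273 = 1896 K.
Stefan–Boltzmann: I = σT⁴ = 5.670×10⁻⁸ × (1896)⁴ = 7.327×10⁵ W/m².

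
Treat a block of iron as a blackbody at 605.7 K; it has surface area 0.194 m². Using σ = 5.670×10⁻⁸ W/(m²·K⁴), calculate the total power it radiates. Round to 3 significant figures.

P ≈ 1.48×10³ W

Area A = 0.194 m².
P = σAT⁴ = 5.670×10⁻⁸ × 0.194 × (605.7)⁴ = 1.48×10³ W.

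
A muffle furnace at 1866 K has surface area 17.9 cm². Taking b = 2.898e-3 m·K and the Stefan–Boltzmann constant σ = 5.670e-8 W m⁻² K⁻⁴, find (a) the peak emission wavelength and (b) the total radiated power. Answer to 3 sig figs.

λ_max ≈ 1.55 μm; P ≈ 1.23×10³ W

(a) λ_max = b/T = 2.898×10⁻³/1866 = 1.553×10⁻⁶ m = 1.55 μm.
Area A = 17.9 cm² = 1.79×10⁻³ m².
(b) P = σAT⁴ = 5.670×10⁻⁸×1.79×10⁻³×(1866)⁴ = 1.23×10³ W.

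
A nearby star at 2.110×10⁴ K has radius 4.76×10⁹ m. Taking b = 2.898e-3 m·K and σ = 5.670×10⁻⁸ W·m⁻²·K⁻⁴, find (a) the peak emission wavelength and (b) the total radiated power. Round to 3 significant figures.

λ_max ≈ 137 nm; P ≈ 3.20×10³⁰ W

(a) λ_max = b/T = 2.898×10⁻³/2.110×10⁴ = 1.373×10⁻⁷ m = 137 nm.
Surface area A = 4πR² = 4π(4.76×10⁹ m)² = 2.84724×10²⁰ m².
(b) P = σAT⁴ = 5.670×10⁻⁸×2.84724×10²⁰×(2.110×10⁴)⁴ = 3.20×10³⁰ W.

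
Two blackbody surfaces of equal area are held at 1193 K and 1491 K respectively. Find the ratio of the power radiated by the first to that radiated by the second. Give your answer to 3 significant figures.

P₁/P₂ ≈ 0.410

With equal areas, P₁/P₂ = (T₁/T₂)⁴ = (1193/1491)⁴ = 0.410.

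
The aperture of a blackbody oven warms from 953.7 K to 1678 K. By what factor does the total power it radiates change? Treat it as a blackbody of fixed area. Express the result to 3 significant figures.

P₂/P₁ ≈ 9.58

P ∝ T⁴, so P₂/P₁ = (T₂/T₁)⁴ = (1678/953.7)⁴ = (1.75946)⁴ = 9.58.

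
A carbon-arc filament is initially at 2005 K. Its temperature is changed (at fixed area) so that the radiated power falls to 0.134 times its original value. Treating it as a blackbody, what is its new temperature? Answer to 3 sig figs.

T₂ ≈ 1.21×10³ K

P ∝ T⁴, so T₂/T₁ = (P₂/P₁)^(1/4) = (0.134)^(1/4) = 0.605029.
T₂ = 2005 × 0.605029 = 1.21×10³ K.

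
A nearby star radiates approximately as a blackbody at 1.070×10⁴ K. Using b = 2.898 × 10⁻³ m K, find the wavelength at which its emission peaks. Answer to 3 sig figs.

λ_max ≈ 271 nm

Wien's displacement law: λ_max = b/T = (2.898×10⁻³ m·K)/(1.070×10⁴ K) = 2.708×10⁻⁷ m.
That is 271 nm, in the ultraviolet range.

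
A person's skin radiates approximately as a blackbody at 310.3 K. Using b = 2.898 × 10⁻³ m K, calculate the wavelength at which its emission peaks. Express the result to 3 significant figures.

Wien's displacement law: λ_max = b/T = (2.898×10⁻³ m·K)/(310.3 K) = 9.339×10⁻⁶ m.
That is 9.34 μm, in the infrared range.

λ_max ≈ 9.34 μm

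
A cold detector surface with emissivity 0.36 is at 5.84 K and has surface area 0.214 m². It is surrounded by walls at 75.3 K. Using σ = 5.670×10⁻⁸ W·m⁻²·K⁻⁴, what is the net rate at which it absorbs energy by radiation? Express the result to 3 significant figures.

Area A = 0.214 m².
Net radiated power P_net = εσA(T⁴ − T₀⁴) = 0.36×5.670×10⁻⁸×0.214×(5.84⁴ − 75.3⁴).
T⁴ − T₀⁴ = 1163.19 − 3.21499×10⁷ = -3.21487×10⁷ K⁴, so P_net = -0.140 W — negative, meaning a net gain of 0.140 W.

Net gain ≈ 0.140 W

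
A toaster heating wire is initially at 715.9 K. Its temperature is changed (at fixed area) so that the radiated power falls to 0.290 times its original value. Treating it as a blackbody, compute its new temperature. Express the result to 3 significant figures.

P ∝ T⁴, so T₂/T₁ = (P₂/P₁)^(1/4) = (0.290)^(1/4) = 0.733837.
T₂ = 715.9 × 0.733837 = 525 K.

T₂ ≈ 525 K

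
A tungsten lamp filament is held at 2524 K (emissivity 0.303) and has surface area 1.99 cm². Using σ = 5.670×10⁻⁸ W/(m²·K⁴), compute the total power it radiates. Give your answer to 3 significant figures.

P ≈ 139 W

Area A = 1.99 cm² = 1.99×10⁻⁴ m².
P = εσAT⁴ = 0.303 × 5.670×10⁻⁸ × 1.99×10⁻⁴ × (2524)⁴ = 139 W.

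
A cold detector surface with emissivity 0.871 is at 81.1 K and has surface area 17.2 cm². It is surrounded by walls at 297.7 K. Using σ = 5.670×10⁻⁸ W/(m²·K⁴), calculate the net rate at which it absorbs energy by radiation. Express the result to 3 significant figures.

Net gain ≈ 0.664 W

Area A = 17.2 cm² = 1.72×10⁻³ m².
Net radiated power P_net = εσA(T⁴ − T₀⁴) = 0.871×5.670×10⁻⁸×1.72×10⁻³×(81.1⁴ − 297.7⁴).
T⁴ − T₀⁴ = 4.32597×10⁷ − 7.85444×10⁹ = -7.81118×10⁹ K⁴, so P_net = -0.664 W — negative, meaning a net gain of 0.664 W.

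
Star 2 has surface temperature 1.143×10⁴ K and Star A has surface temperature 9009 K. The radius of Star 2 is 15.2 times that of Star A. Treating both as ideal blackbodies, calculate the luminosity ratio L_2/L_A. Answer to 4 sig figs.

L_2/L_A ≈ 598.6

L ∝ R²T⁴, so L_2/L_A = (R_2/R_A)²(T_2/T_A)⁴ = (15.2)² × (1.143×10⁴/9009)⁴ = 231.04 × 2.59107 = 598.6.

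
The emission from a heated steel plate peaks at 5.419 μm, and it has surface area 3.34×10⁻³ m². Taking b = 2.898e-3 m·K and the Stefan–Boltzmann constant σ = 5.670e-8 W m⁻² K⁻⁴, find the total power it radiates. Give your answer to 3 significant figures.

P ≈ 15.5 W

Wien's law: T = b/λ_max = 2.898×10⁻³/5.419×10⁻⁶ = 534.785 K.
Area A = 3.34×10⁻³ m².
Then P = σAT⁴ = 5.670×10⁻⁸×3.34×10⁻³×(534.785)⁴ = 15.5 W.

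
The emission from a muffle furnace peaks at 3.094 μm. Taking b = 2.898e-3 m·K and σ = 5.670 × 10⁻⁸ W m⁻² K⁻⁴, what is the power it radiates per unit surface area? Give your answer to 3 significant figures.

I ≈ 4.36×10⁴ W/m²

Wien's law: T = b/λ_max = 2.898×10⁻³/3.094×10⁻⁶ = 936.652 K.
Then I = σT⁴ = 5.670×10⁻⁸×(936.652)⁴ = 4.36×10⁴ W/m².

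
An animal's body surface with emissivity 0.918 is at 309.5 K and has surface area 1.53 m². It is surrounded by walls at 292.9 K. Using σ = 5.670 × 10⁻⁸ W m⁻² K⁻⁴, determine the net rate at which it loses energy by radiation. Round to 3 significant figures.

Net loss ≈ 145 W

Area A = 1.53 m².
Net radiated power P_net = εσA(T⁴ − T₀⁴) = 0.918×5.670×10⁻⁸×1.53×(309.5⁴ − 292.9⁴).
T⁴ − T₀⁴ = 9.17577×10⁹ − 7.35999×10⁹ = 1.81578×10⁹ K⁴, so P_net = 145 W.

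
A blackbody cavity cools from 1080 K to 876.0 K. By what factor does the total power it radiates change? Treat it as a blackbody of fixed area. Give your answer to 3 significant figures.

P ∝ T⁴, so P₂/P₁ = (T₂/T₁)⁴ = (876.0/1080)⁴ = (0.811111)⁴ = 0.433.

P₂/P₁ ≈ 0.433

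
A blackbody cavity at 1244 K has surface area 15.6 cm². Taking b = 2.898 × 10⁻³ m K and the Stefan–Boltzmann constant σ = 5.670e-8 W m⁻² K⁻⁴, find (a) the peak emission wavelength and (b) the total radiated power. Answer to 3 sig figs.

λ_max ≈ 2.33 μm; P ≈ 212 W

(a) λ_max = b/T = 2.898×10⁻³/1244 = 2.330×10⁻⁶ m = 2.33 μm.
Area A = 15.6 cm² = 1.56×10⁻³ m².
(b) P = σAT⁴ = 5.670×10⁻⁸×1.56×10⁻³×(1244)⁴ = 212 W.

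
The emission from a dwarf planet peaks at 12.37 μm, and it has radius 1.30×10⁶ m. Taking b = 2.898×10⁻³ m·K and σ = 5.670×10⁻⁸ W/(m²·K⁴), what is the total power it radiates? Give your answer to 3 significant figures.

Wien's law: T = b/λ_max = 2.898×10⁻³/1.237×10⁻⁵ = 234.276 K.
Surface area A = 4πR² = 4π(1.30×10⁶ m)² = 2.12372×10¹³ m².
Then P = σAT⁴ = 5.670×10⁻⁸×2.12372×10¹³×(234.276)⁴ = 3.63×10¹⁵ W.

P ≈ 3.63×10¹⁵ W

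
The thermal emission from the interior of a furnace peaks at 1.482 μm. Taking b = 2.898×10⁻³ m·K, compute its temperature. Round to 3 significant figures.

Wien's law gives T = b/λ_max = (2.898×10⁻³ m·K)/(1.482×10⁻⁶ m) = 1.96×10³ K.

T ≈ 1.96×10³ K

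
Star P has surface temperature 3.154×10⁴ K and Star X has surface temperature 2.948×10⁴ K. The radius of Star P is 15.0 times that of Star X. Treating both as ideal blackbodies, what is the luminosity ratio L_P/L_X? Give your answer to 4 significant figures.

L ∝ R²T⁴, so L_P/L_X = (R_P/R_X)²(T_P/T_X)⁴ = (15.0)² × (3.154×10⁴/2.948×10⁴)⁴ = 225 × 1.31020 = 294.8.

L_P/L_X ≈ 294.8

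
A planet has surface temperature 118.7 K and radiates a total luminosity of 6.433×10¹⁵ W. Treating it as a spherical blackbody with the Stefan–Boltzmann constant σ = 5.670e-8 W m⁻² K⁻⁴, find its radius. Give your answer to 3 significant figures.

L = 4πR²σT⁴ ⇒ R = √(L/(4πσT⁴)).
σT⁴ = 11.2560 W/m², so R = √(6.433×10¹⁵/(4π×11.2560)) = 6.74×10⁶ m.

R ≈ 6.74×10⁶ m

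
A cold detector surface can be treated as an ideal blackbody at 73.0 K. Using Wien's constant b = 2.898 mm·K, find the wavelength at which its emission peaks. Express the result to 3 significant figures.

Wien's displacement law: λ_max = b/T = (2.898×10⁻³ m·K)/(73.0 K) = 3.970×10⁻⁵ m.
That is 39.7 μm, in the infrared range.

λ_max ≈ 39.7 μm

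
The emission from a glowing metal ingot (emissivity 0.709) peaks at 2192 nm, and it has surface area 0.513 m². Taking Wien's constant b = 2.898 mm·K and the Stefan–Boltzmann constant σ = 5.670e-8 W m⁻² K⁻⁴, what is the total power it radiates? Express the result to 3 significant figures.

Wien's law: T = b/λ_max = 2.898×10⁻³/2.192×10⁻⁶ = 1322.08 K.
Area A = 0.513 m².
Then P = εσAT⁴ = 0.709×5.670×10⁻⁸×0.513×(1322.08)⁴ = 6.30×10⁴ W.

P ≈ 6.30×10⁴ W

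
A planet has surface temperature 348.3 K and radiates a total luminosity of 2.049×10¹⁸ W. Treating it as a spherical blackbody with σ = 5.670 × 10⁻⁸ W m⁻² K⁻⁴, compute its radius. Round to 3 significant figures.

R ≈ 1.40×10⁷ m

L = 4πR²σT⁴ ⇒ R = √(L/(4πσT⁴)).
σT⁴ = 834.444 W/m², so R = √(2.049×10¹⁸/(4π×834.444)) = 1.40×10⁷ m.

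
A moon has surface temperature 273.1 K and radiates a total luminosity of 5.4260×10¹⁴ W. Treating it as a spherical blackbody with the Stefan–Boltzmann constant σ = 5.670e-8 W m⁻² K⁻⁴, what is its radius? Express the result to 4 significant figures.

L = 4πR²σT⁴ ⇒ R = √(L/(4πσT⁴)).
σT⁴ = 315.406 W/m², so R = √(5.4260×10¹⁴/(4π×315.406)) = 3.700×10⁵ m.

R ≈ 3.700×10⁵ m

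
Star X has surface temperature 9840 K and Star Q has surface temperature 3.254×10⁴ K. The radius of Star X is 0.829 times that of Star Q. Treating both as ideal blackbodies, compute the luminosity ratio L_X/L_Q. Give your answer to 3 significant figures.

L_X/L_Q ≈ 5.75×10⁻³

L ∝ R²T⁴, so L_X/L_Q = (R_X/R_Q)²(T_X/T_Q)⁴ = (0.829)² × (9840/3.254×10⁴)⁴ = 0.687241 × 8.36200×10⁻³ = 5.75×10⁻³.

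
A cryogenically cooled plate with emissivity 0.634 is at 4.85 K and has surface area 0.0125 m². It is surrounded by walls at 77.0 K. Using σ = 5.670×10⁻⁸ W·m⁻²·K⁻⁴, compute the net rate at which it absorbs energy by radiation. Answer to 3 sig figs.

Area A = 0.0125 m².
Net radiated power P_net = εσA(T⁴ − T₀⁴) = 0.634×5.670×10⁻⁸×0.0125×(4.85⁴ − 77.0⁴).
T⁴ − T₀⁴ = 553.308 − 3.51530×10⁷ = -3.51524×10⁷ K⁴, so P_net = -0.0158 W — negative, meaning a net gain of 0.0158 W.

Net gain ≈ 0.0158 W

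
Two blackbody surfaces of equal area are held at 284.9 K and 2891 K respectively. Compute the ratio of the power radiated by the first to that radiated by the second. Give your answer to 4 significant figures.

With equal areas, P₁/P₂ = (T₁/T₂)⁴ = (284.9/2891)⁴ = 9.431×10⁻⁵.

P₁/P₂ ≈ 9.431×10⁻⁵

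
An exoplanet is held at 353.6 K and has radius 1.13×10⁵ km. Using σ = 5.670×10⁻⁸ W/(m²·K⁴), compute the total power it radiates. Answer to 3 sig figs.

Surface area A = 4πR² = 4π(1.13×10⁸ m)² = 1.60460×10¹⁷ m².
P = σAT⁴ = 5.670×10⁻⁸ × 1.60460×10¹⁷ × (353.6)⁴ = 1.42×10²⁰ W.

P ≈ 1.42×10²⁰ W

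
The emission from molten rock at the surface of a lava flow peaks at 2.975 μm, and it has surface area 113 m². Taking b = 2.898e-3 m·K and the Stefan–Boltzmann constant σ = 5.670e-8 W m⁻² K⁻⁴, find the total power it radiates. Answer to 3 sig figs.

Wien's law: T = b/λ_max = 2.898×10⁻³/2.975×10⁻⁶ = 974.118 K.
Area A = 113 m².
Then P = σAT⁴ = 5.670×10⁻⁸×113×(974.118)⁴ = 5.77×10⁶ W.

P ≈ 5.77×10⁶ W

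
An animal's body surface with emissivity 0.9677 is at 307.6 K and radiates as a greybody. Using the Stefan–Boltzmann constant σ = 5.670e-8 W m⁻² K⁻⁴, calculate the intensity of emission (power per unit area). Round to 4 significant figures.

Stefan–Boltzmann: I = εσT⁴ = 0.9677 × 5.670×10⁻⁸ × (307.6)⁴ = 491.2 W/m².

I ≈ 491.2 W/m²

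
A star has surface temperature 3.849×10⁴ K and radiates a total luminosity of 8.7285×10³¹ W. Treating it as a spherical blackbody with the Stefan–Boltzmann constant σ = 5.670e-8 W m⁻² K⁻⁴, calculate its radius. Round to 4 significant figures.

R ≈ 7.471×10⁹ m

L = 4πR²σT⁴ ⇒ R = √(L/(4πσT⁴)).
σT⁴ = 1.24444×10¹¹ W/m², so R = √(8.7285×10³¹/(4π×1.24444×10¹¹)) = 7.471×10⁹ m.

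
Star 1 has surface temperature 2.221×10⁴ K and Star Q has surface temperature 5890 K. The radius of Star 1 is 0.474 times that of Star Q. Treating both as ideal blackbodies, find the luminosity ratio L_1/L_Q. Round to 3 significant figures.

L ∝ R²T⁴, so L_1/L_Q = (R_1/R_Q)²(T_1/T_Q)⁴ = (0.474)² × (2.221×10⁴/5890)⁴ = 0.224676 × 202.178 = 45.4.

L_1/L_Q ≈ 45.4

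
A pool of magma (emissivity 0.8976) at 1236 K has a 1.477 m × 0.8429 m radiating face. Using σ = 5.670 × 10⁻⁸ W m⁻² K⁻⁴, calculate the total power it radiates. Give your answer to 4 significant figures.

P ≈ 1.479×10⁵ W

Area A = 1.477 × 0.8429 = 1.24496 m².
P = εσAT⁴ = 0.8976 × 5.670×10⁻⁸ × 1.24496 × (1236)⁴ = 1.479×10⁵ W.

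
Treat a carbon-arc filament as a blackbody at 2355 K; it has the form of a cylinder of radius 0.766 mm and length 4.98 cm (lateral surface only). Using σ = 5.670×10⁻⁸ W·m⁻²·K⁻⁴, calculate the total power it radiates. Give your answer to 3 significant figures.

Lateral area A = 2πrL = 2π×7.66×10⁻⁴×0.0498 = 2.39683×10⁻⁴ m².
P = σAT⁴ = 5.670×10⁻⁸ × 2.39683×10⁻⁴ × (2355)⁴ = 418 W.

P ≈ 418 W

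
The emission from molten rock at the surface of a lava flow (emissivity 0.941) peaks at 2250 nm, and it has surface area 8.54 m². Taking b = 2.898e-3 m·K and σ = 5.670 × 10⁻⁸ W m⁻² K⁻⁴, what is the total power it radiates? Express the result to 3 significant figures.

P ≈ 1.25×10⁶ W

Wien's law: T = b/λ_max = 2.898×10⁻³/2.250×10⁻⁶ = 1288.00 K.
Area A = 8.54 m².
Then P = εσAT⁴ = 0.941×5.670×10⁻⁸×8.54×(1288.00)⁴ = 1.25×10⁶ W.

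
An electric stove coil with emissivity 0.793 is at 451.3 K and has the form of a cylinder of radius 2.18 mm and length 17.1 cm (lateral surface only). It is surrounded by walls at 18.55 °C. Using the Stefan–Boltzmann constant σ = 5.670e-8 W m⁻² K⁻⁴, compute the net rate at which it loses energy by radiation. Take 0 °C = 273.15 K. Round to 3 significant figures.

Surroundings: T = 18.55 °C + 273.15 = 291.70 K.
Lateral area A = 2πrL = 2π×2.18×10⁻³×0.171 = 2.34225×10⁻³ m².
Net radiated power P_net = εσA(T⁴ − T₀⁴) = 0.793×5.670×10⁻⁸×2.34225×10⁻³×(451.3⁴ − 291.70⁴).
T⁴ − T₀⁴ = 4.14822×10¹⁰ − 7.24012×10⁹ = 3.42421×10¹⁰ K⁴, so P_net = 3.61 W.

Net loss ≈ 3.61 W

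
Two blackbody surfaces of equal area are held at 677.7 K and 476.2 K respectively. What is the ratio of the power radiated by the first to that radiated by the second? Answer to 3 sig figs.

With equal areas, P₁/P₂ = (T₁/T₂)⁴ = (677.7/476.2)⁴ = 4.10.

P₁/P₂ ≈ 4.10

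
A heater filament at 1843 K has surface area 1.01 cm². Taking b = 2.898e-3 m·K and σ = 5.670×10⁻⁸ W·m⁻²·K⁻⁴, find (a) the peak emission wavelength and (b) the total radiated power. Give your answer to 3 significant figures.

(a) λ_max = b/T = 2.898×10⁻³/1843 = 1.572×10⁻⁶ m = 1.57 μm.
Area A = 1.01 cm² = 1.01×10⁻⁴ m².
(b) P = σAT⁴ = 5.670×10⁻⁸×1.01×10⁻⁴×(1843)⁴ = 66.1 W.

λ_max ≈ 1.57 μm; P ≈ 66.1 W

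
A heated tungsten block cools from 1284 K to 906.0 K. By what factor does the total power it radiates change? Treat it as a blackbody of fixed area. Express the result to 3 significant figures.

P₂/P₁ ≈ 0.248

P ∝ T⁴, so P₂/P₁ = (T₂/T₁)⁴ = (906.0/1284)⁴ = (0.705607)⁴ = 0.248.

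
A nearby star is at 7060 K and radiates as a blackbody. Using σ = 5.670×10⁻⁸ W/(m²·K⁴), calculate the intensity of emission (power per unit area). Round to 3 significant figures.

Stefan–Boltzmann: I = σT⁴ = 5.670×10⁻⁸ × (7060)⁴ = 1.41×10⁸ W/m².

I ≈ 1.41×10⁸ W/m²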